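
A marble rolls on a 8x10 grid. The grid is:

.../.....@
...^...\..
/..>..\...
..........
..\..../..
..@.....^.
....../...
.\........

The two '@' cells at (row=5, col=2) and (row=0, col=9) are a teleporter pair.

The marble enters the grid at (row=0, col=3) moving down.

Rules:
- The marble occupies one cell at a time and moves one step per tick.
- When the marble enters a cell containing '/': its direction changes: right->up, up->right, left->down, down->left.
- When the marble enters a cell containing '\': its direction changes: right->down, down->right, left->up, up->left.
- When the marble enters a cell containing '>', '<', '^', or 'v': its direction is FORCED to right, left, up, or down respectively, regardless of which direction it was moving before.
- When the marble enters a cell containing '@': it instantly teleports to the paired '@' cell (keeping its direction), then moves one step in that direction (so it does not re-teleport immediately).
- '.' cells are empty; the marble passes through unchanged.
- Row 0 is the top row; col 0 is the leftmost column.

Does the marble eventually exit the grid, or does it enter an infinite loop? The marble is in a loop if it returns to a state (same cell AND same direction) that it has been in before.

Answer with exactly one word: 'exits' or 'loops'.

Answer: exits

Derivation:
Step 1: enter (0,3), '/' deflects down->left, move left to (0,2)
Step 2: enter (0,2), '.' pass, move left to (0,1)
Step 3: enter (0,1), '.' pass, move left to (0,0)
Step 4: enter (0,0), '.' pass, move left to (0,-1)
Step 5: at (0,-1) — EXIT via left edge, pos 0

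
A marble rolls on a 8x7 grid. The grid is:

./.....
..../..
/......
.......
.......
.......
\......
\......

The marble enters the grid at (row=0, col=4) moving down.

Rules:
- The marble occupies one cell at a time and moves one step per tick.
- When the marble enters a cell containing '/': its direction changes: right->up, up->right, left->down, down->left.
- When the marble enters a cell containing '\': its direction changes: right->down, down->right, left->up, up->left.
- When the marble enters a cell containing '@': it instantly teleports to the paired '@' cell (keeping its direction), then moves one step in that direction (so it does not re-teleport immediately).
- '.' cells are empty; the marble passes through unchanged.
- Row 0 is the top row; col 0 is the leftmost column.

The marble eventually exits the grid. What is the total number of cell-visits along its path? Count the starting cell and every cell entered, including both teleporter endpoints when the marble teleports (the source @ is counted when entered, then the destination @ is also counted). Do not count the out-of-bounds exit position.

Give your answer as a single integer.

Step 1: enter (0,4), '.' pass, move down to (1,4)
Step 2: enter (1,4), '/' deflects down->left, move left to (1,3)
Step 3: enter (1,3), '.' pass, move left to (1,2)
Step 4: enter (1,2), '.' pass, move left to (1,1)
Step 5: enter (1,1), '.' pass, move left to (1,0)
Step 6: enter (1,0), '.' pass, move left to (1,-1)
Step 7: at (1,-1) — EXIT via left edge, pos 1
Path length (cell visits): 6

Answer: 6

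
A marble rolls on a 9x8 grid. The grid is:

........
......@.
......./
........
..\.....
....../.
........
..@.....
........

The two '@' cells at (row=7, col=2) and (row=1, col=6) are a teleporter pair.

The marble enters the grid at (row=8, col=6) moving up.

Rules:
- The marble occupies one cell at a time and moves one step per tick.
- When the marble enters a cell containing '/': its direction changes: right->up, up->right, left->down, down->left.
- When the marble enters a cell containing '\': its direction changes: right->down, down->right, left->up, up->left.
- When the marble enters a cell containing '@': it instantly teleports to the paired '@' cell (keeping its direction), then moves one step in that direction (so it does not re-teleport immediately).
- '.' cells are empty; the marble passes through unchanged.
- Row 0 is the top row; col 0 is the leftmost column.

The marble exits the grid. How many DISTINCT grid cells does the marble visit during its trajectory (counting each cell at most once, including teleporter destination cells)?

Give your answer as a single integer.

Answer: 5

Derivation:
Step 1: enter (8,6), '.' pass, move up to (7,6)
Step 2: enter (7,6), '.' pass, move up to (6,6)
Step 3: enter (6,6), '.' pass, move up to (5,6)
Step 4: enter (5,6), '/' deflects up->right, move right to (5,7)
Step 5: enter (5,7), '.' pass, move right to (5,8)
Step 6: at (5,8) — EXIT via right edge, pos 5
Distinct cells visited: 5 (path length 5)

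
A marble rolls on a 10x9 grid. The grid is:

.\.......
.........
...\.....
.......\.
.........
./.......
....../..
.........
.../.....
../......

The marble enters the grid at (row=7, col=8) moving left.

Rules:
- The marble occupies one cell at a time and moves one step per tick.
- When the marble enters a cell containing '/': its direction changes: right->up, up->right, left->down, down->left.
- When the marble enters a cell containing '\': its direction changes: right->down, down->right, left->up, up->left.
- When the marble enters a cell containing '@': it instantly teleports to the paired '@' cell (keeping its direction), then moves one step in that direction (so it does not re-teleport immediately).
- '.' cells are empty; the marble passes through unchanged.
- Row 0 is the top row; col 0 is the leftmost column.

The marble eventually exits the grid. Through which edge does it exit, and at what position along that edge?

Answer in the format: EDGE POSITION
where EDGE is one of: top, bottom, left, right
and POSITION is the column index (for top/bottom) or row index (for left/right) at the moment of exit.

Answer: left 7

Derivation:
Step 1: enter (7,8), '.' pass, move left to (7,7)
Step 2: enter (7,7), '.' pass, move left to (7,6)
Step 3: enter (7,6), '.' pass, move left to (7,5)
Step 4: enter (7,5), '.' pass, move left to (7,4)
Step 5: enter (7,4), '.' pass, move left to (7,3)
Step 6: enter (7,3), '.' pass, move left to (7,2)
Step 7: enter (7,2), '.' pass, move left to (7,1)
Step 8: enter (7,1), '.' pass, move left to (7,0)
Step 9: enter (7,0), '.' pass, move left to (7,-1)
Step 10: at (7,-1) — EXIT via left edge, pos 7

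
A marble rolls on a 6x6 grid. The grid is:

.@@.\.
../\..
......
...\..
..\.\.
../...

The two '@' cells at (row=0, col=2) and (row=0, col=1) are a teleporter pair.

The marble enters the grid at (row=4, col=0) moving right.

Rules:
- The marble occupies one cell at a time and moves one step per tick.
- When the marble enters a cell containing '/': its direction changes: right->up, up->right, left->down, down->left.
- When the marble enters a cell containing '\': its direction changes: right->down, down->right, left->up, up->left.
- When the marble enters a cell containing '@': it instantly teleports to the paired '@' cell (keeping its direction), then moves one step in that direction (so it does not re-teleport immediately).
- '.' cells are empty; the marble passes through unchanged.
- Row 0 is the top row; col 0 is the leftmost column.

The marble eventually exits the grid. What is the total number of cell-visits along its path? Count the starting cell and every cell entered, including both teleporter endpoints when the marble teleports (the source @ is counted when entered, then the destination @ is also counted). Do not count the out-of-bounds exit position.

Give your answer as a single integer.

Answer: 6

Derivation:
Step 1: enter (4,0), '.' pass, move right to (4,1)
Step 2: enter (4,1), '.' pass, move right to (4,2)
Step 3: enter (4,2), '\' deflects right->down, move down to (5,2)
Step 4: enter (5,2), '/' deflects down->left, move left to (5,1)
Step 5: enter (5,1), '.' pass, move left to (5,0)
Step 6: enter (5,0), '.' pass, move left to (5,-1)
Step 7: at (5,-1) — EXIT via left edge, pos 5
Path length (cell visits): 6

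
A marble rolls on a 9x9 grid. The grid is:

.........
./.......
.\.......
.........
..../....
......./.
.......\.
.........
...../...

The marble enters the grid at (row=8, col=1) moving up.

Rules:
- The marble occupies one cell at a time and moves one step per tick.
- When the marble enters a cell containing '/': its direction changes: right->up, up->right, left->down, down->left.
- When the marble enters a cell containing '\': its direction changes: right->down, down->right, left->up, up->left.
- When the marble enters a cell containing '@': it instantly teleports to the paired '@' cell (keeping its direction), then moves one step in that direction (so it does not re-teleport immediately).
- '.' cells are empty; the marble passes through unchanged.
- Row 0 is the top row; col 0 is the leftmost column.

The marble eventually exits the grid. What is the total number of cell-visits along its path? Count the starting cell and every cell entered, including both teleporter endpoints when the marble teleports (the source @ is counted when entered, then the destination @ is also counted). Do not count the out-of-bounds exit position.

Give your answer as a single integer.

Answer: 8

Derivation:
Step 1: enter (8,1), '.' pass, move up to (7,1)
Step 2: enter (7,1), '.' pass, move up to (6,1)
Step 3: enter (6,1), '.' pass, move up to (5,1)
Step 4: enter (5,1), '.' pass, move up to (4,1)
Step 5: enter (4,1), '.' pass, move up to (3,1)
Step 6: enter (3,1), '.' pass, move up to (2,1)
Step 7: enter (2,1), '\' deflects up->left, move left to (2,0)
Step 8: enter (2,0), '.' pass, move left to (2,-1)
Step 9: at (2,-1) — EXIT via left edge, pos 2
Path length (cell visits): 8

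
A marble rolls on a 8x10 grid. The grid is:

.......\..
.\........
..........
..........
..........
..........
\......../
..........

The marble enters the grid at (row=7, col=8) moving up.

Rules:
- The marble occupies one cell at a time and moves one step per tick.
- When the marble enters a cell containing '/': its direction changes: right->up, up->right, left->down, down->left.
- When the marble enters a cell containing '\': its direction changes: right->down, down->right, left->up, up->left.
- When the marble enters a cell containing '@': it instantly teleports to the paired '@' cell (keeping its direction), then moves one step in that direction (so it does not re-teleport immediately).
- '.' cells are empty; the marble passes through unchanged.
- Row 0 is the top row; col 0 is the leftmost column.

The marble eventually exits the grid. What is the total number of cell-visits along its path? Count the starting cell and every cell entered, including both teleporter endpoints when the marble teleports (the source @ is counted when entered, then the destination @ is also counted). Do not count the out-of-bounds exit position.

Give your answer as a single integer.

Step 1: enter (7,8), '.' pass, move up to (6,8)
Step 2: enter (6,8), '.' pass, move up to (5,8)
Step 3: enter (5,8), '.' pass, move up to (4,8)
Step 4: enter (4,8), '.' pass, move up to (3,8)
Step 5: enter (3,8), '.' pass, move up to (2,8)
Step 6: enter (2,8), '.' pass, move up to (1,8)
Step 7: enter (1,8), '.' pass, move up to (0,8)
Step 8: enter (0,8), '.' pass, move up to (-1,8)
Step 9: at (-1,8) — EXIT via top edge, pos 8
Path length (cell visits): 8

Answer: 8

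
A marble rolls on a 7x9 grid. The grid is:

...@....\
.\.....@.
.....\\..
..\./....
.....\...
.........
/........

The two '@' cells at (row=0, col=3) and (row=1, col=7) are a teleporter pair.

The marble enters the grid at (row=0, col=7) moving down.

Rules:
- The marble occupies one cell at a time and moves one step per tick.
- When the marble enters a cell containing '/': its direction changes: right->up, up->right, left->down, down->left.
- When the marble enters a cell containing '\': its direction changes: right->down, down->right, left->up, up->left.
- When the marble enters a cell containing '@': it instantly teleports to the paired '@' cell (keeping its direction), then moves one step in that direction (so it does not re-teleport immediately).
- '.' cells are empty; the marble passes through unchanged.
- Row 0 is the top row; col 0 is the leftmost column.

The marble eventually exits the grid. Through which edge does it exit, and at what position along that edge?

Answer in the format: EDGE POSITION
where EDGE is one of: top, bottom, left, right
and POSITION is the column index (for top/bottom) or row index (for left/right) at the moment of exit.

Answer: bottom 3

Derivation:
Step 1: enter (0,7), '.' pass, move down to (1,7)
Step 2: enter (1,7), '@' teleport (1,7)->(0,3), also enter (0,3), move down to (1,3)
Step 3: enter (1,3), '.' pass, move down to (2,3)
Step 4: enter (2,3), '.' pass, move down to (3,3)
Step 5: enter (3,3), '.' pass, move down to (4,3)
Step 6: enter (4,3), '.' pass, move down to (5,3)
Step 7: enter (5,3), '.' pass, move down to (6,3)
Step 8: enter (6,3), '.' pass, move down to (7,3)
Step 9: at (7,3) — EXIT via bottom edge, pos 3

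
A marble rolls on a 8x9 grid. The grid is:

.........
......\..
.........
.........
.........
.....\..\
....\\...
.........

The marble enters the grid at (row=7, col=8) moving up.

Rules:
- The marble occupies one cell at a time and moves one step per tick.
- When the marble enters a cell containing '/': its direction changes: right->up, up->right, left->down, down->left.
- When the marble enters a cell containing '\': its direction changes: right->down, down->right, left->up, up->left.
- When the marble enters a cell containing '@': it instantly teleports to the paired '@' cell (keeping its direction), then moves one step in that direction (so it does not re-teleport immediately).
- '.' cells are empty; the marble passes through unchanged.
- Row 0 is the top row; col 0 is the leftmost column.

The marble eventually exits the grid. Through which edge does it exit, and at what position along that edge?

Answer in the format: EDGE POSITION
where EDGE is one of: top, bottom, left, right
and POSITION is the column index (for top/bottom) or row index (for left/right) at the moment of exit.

Step 1: enter (7,8), '.' pass, move up to (6,8)
Step 2: enter (6,8), '.' pass, move up to (5,8)
Step 3: enter (5,8), '\' deflects up->left, move left to (5,7)
Step 4: enter (5,7), '.' pass, move left to (5,6)
Step 5: enter (5,6), '.' pass, move left to (5,5)
Step 6: enter (5,5), '\' deflects left->up, move up to (4,5)
Step 7: enter (4,5), '.' pass, move up to (3,5)
Step 8: enter (3,5), '.' pass, move up to (2,5)
Step 9: enter (2,5), '.' pass, move up to (1,5)
Step 10: enter (1,5), '.' pass, move up to (0,5)
Step 11: enter (0,5), '.' pass, move up to (-1,5)
Step 12: at (-1,5) — EXIT via top edge, pos 5

Answer: top 5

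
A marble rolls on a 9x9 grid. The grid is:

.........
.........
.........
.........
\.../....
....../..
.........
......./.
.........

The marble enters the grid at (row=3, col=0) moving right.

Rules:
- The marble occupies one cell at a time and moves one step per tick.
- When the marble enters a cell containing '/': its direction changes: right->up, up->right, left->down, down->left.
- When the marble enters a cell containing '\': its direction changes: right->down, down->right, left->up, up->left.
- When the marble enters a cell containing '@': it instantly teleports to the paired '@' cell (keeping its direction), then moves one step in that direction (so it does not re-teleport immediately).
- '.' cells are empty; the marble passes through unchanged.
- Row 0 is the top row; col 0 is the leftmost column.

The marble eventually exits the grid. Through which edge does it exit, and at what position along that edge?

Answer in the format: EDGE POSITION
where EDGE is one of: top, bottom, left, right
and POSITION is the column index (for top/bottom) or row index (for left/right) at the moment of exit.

Answer: right 3

Derivation:
Step 1: enter (3,0), '.' pass, move right to (3,1)
Step 2: enter (3,1), '.' pass, move right to (3,2)
Step 3: enter (3,2), '.' pass, move right to (3,3)
Step 4: enter (3,3), '.' pass, move right to (3,4)
Step 5: enter (3,4), '.' pass, move right to (3,5)
Step 6: enter (3,5), '.' pass, move right to (3,6)
Step 7: enter (3,6), '.' pass, move right to (3,7)
Step 8: enter (3,7), '.' pass, move right to (3,8)
Step 9: enter (3,8), '.' pass, move right to (3,9)
Step 10: at (3,9) — EXIT via right edge, pos 3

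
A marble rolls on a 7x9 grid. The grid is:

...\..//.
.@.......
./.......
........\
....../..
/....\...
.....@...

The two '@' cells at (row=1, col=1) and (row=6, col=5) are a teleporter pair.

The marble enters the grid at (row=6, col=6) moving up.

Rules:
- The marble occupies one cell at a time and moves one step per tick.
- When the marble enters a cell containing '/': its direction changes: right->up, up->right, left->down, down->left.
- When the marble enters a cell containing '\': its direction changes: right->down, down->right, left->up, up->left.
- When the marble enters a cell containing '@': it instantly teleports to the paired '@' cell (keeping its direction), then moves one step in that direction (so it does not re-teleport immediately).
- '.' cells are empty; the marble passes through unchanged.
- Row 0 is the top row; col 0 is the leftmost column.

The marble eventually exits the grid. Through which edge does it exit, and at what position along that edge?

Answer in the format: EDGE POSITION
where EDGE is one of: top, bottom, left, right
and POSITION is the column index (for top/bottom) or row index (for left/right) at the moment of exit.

Answer: right 4

Derivation:
Step 1: enter (6,6), '.' pass, move up to (5,6)
Step 2: enter (5,6), '.' pass, move up to (4,6)
Step 3: enter (4,6), '/' deflects up->right, move right to (4,7)
Step 4: enter (4,7), '.' pass, move right to (4,8)
Step 5: enter (4,8), '.' pass, move right to (4,9)
Step 6: at (4,9) — EXIT via right edge, pos 4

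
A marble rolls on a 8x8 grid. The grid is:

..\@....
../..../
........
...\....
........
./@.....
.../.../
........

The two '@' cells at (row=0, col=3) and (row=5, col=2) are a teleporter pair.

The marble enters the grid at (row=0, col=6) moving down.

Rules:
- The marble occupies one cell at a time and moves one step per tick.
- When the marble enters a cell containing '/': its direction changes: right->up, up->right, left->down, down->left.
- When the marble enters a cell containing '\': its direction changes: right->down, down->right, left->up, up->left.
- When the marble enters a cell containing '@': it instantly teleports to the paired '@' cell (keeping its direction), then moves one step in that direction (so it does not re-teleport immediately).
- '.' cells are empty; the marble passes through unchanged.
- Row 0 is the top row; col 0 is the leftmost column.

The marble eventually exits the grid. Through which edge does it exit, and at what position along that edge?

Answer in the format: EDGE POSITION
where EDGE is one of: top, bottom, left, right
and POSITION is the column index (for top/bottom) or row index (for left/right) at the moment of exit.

Answer: bottom 6

Derivation:
Step 1: enter (0,6), '.' pass, move down to (1,6)
Step 2: enter (1,6), '.' pass, move down to (2,6)
Step 3: enter (2,6), '.' pass, move down to (3,6)
Step 4: enter (3,6), '.' pass, move down to (4,6)
Step 5: enter (4,6), '.' pass, move down to (5,6)
Step 6: enter (5,6), '.' pass, move down to (6,6)
Step 7: enter (6,6), '.' pass, move down to (7,6)
Step 8: enter (7,6), '.' pass, move down to (8,6)
Step 9: at (8,6) — EXIT via bottom edge, pos 6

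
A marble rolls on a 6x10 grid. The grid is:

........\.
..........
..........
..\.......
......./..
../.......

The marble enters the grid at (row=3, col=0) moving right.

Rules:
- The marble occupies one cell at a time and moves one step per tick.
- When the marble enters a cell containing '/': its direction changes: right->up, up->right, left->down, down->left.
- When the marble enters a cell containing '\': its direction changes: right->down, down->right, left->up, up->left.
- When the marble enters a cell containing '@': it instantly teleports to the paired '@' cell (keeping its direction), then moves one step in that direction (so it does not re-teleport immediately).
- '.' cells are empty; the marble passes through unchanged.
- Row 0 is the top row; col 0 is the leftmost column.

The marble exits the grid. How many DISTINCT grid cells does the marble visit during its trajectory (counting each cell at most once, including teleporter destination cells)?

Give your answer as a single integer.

Answer: 7

Derivation:
Step 1: enter (3,0), '.' pass, move right to (3,1)
Step 2: enter (3,1), '.' pass, move right to (3,2)
Step 3: enter (3,2), '\' deflects right->down, move down to (4,2)
Step 4: enter (4,2), '.' pass, move down to (5,2)
Step 5: enter (5,2), '/' deflects down->left, move left to (5,1)
Step 6: enter (5,1), '.' pass, move left to (5,0)
Step 7: enter (5,0), '.' pass, move left to (5,-1)
Step 8: at (5,-1) — EXIT via left edge, pos 5
Distinct cells visited: 7 (path length 7)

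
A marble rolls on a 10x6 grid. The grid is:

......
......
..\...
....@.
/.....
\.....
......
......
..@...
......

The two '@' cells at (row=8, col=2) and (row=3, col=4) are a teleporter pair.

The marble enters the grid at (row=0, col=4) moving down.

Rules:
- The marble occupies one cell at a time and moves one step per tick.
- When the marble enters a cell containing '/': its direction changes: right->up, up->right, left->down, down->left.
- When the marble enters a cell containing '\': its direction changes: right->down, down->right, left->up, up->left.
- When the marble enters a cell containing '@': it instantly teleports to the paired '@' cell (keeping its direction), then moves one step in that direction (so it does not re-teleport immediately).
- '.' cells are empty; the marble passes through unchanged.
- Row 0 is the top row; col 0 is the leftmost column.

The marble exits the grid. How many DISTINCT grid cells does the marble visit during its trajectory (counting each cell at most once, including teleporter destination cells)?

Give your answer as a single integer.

Step 1: enter (0,4), '.' pass, move down to (1,4)
Step 2: enter (1,4), '.' pass, move down to (2,4)
Step 3: enter (2,4), '.' pass, move down to (3,4)
Step 4: enter (3,4), '@' teleport (3,4)->(8,2), also enter (8,2), move down to (9,2)
Step 5: enter (9,2), '.' pass, move down to (10,2)
Step 6: at (10,2) — EXIT via bottom edge, pos 2
Distinct cells visited: 6 (path length 6)

Answer: 6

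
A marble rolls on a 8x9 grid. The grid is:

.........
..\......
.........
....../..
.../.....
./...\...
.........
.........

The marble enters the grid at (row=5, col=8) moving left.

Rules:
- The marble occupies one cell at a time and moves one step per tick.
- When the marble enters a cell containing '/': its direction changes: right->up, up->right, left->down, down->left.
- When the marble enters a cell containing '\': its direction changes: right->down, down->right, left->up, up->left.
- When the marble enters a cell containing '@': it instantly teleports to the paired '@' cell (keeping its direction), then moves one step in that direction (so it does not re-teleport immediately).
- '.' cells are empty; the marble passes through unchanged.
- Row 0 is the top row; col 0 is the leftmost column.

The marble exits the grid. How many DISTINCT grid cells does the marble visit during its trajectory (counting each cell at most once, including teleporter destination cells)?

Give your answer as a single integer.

Answer: 9

Derivation:
Step 1: enter (5,8), '.' pass, move left to (5,7)
Step 2: enter (5,7), '.' pass, move left to (5,6)
Step 3: enter (5,6), '.' pass, move left to (5,5)
Step 4: enter (5,5), '\' deflects left->up, move up to (4,5)
Step 5: enter (4,5), '.' pass, move up to (3,5)
Step 6: enter (3,5), '.' pass, move up to (2,5)
Step 7: enter (2,5), '.' pass, move up to (1,5)
Step 8: enter (1,5), '.' pass, move up to (0,5)
Step 9: enter (0,5), '.' pass, move up to (-1,5)
Step 10: at (-1,5) — EXIT via top edge, pos 5
Distinct cells visited: 9 (path length 9)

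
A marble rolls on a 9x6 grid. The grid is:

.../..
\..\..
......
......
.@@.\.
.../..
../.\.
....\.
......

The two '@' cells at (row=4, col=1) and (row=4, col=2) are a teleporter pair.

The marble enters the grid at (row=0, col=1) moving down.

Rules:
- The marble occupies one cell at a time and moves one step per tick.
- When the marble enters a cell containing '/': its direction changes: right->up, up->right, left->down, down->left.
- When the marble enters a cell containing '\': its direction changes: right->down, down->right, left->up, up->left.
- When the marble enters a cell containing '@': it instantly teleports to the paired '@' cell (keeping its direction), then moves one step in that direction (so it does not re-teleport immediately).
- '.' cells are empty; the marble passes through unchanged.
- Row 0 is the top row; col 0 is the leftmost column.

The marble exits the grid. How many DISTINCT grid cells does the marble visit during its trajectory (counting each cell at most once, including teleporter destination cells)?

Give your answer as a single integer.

Step 1: enter (0,1), '.' pass, move down to (1,1)
Step 2: enter (1,1), '.' pass, move down to (2,1)
Step 3: enter (2,1), '.' pass, move down to (3,1)
Step 4: enter (3,1), '.' pass, move down to (4,1)
Step 5: enter (4,1), '@' teleport (4,1)->(4,2), also enter (4,2), move down to (5,2)
Step 6: enter (5,2), '.' pass, move down to (6,2)
Step 7: enter (6,2), '/' deflects down->left, move left to (6,1)
Step 8: enter (6,1), '.' pass, move left to (6,0)
Step 9: enter (6,0), '.' pass, move left to (6,-1)
Step 10: at (6,-1) — EXIT via left edge, pos 6
Distinct cells visited: 10 (path length 10)

Answer: 10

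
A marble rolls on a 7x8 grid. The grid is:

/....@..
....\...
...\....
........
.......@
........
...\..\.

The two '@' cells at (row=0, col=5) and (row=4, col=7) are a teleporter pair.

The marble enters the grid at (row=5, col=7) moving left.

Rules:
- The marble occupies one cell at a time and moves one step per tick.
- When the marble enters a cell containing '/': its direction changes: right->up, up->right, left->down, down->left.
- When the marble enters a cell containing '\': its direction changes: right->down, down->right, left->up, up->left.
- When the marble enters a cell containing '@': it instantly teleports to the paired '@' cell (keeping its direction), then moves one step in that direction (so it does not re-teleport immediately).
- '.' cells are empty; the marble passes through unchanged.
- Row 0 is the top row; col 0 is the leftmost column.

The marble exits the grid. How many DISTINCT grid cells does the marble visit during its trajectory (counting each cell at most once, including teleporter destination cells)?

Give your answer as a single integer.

Answer: 8

Derivation:
Step 1: enter (5,7), '.' pass, move left to (5,6)
Step 2: enter (5,6), '.' pass, move left to (5,5)
Step 3: enter (5,5), '.' pass, move left to (5,4)
Step 4: enter (5,4), '.' pass, move left to (5,3)
Step 5: enter (5,3), '.' pass, move left to (5,2)
Step 6: enter (5,2), '.' pass, move left to (5,1)
Step 7: enter (5,1), '.' pass, move left to (5,0)
Step 8: enter (5,0), '.' pass, move left to (5,-1)
Step 9: at (5,-1) — EXIT via left edge, pos 5
Distinct cells visited: 8 (path length 8)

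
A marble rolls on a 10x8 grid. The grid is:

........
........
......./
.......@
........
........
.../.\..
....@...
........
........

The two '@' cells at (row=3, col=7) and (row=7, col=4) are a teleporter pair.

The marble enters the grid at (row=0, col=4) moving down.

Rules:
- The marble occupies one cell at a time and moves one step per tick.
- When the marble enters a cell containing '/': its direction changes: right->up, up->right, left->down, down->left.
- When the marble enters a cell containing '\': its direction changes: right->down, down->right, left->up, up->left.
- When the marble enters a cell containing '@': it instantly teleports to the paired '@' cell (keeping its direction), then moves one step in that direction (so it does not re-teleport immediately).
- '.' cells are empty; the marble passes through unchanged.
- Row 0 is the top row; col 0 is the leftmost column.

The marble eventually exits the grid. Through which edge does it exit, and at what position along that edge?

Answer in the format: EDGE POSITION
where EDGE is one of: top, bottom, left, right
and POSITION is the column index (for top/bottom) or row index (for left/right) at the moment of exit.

Step 1: enter (0,4), '.' pass, move down to (1,4)
Step 2: enter (1,4), '.' pass, move down to (2,4)
Step 3: enter (2,4), '.' pass, move down to (3,4)
Step 4: enter (3,4), '.' pass, move down to (4,4)
Step 5: enter (4,4), '.' pass, move down to (5,4)
Step 6: enter (5,4), '.' pass, move down to (6,4)
Step 7: enter (6,4), '.' pass, move down to (7,4)
Step 8: enter (7,4), '@' teleport (7,4)->(3,7), also enter (3,7), move down to (4,7)
Step 9: enter (4,7), '.' pass, move down to (5,7)
Step 10: enter (5,7), '.' pass, move down to (6,7)
Step 11: enter (6,7), '.' pass, move down to (7,7)
Step 12: enter (7,7), '.' pass, move down to (8,7)
Step 13: enter (8,7), '.' pass, move down to (9,7)
Step 14: enter (9,7), '.' pass, move down to (10,7)
Step 15: at (10,7) — EXIT via bottom edge, pos 7

Answer: bottom 7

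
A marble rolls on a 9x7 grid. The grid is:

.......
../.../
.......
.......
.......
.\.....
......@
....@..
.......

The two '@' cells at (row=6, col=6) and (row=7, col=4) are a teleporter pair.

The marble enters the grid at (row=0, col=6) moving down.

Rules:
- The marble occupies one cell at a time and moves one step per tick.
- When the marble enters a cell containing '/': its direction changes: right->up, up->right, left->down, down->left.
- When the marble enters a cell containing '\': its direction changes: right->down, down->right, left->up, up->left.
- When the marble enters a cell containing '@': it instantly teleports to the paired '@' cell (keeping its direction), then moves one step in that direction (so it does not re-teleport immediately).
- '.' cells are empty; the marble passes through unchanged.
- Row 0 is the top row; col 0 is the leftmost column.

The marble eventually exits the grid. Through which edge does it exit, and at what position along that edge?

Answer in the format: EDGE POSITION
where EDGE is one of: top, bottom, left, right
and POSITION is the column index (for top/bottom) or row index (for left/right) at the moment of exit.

Step 1: enter (0,6), '.' pass, move down to (1,6)
Step 2: enter (1,6), '/' deflects down->left, move left to (1,5)
Step 3: enter (1,5), '.' pass, move left to (1,4)
Step 4: enter (1,4), '.' pass, move left to (1,3)
Step 5: enter (1,3), '.' pass, move left to (1,2)
Step 6: enter (1,2), '/' deflects left->down, move down to (2,2)
Step 7: enter (2,2), '.' pass, move down to (3,2)
Step 8: enter (3,2), '.' pass, move down to (4,2)
Step 9: enter (4,2), '.' pass, move down to (5,2)
Step 10: enter (5,2), '.' pass, move down to (6,2)
Step 11: enter (6,2), '.' pass, move down to (7,2)
Step 12: enter (7,2), '.' pass, move down to (8,2)
Step 13: enter (8,2), '.' pass, move down to (9,2)
Step 14: at (9,2) — EXIT via bottom edge, pos 2

Answer: bottom 2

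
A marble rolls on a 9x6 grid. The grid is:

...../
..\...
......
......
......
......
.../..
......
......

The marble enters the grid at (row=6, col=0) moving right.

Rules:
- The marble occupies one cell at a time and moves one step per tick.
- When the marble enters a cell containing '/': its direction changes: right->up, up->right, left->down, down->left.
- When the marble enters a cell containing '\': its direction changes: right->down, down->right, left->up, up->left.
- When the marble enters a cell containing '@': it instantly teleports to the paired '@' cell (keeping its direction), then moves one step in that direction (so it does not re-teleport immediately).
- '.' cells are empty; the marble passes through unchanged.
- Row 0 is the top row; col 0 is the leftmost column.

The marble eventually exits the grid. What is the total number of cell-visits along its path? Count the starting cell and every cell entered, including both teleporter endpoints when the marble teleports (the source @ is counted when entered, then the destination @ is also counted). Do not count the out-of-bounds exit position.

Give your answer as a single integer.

Answer: 10

Derivation:
Step 1: enter (6,0), '.' pass, move right to (6,1)
Step 2: enter (6,1), '.' pass, move right to (6,2)
Step 3: enter (6,2), '.' pass, move right to (6,3)
Step 4: enter (6,3), '/' deflects right->up, move up to (5,3)
Step 5: enter (5,3), '.' pass, move up to (4,3)
Step 6: enter (4,3), '.' pass, move up to (3,3)
Step 7: enter (3,3), '.' pass, move up to (2,3)
Step 8: enter (2,3), '.' pass, move up to (1,3)
Step 9: enter (1,3), '.' pass, move up to (0,3)
Step 10: enter (0,3), '.' pass, move up to (-1,3)
Step 11: at (-1,3) — EXIT via top edge, pos 3
Path length (cell visits): 10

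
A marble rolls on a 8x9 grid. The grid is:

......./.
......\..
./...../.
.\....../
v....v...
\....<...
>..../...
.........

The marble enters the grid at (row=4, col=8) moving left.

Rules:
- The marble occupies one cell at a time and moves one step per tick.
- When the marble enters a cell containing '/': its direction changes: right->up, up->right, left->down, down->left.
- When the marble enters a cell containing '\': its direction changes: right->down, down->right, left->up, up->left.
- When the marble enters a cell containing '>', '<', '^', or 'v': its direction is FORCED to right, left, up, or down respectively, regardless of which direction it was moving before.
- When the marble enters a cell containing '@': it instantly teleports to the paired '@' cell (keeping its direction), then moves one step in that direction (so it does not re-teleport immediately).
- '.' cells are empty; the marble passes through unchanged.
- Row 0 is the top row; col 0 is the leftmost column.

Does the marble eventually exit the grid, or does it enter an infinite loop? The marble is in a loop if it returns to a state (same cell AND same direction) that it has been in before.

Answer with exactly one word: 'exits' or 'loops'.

Step 1: enter (4,8), '.' pass, move left to (4,7)
Step 2: enter (4,7), '.' pass, move left to (4,6)
Step 3: enter (4,6), '.' pass, move left to (4,5)
Step 4: enter (4,5), 'v' forces left->down, move down to (5,5)
Step 5: enter (5,5), '<' forces down->left, move left to (5,4)
Step 6: enter (5,4), '.' pass, move left to (5,3)
Step 7: enter (5,3), '.' pass, move left to (5,2)
Step 8: enter (5,2), '.' pass, move left to (5,1)
Step 9: enter (5,1), '.' pass, move left to (5,0)
Step 10: enter (5,0), '\' deflects left->up, move up to (4,0)
Step 11: enter (4,0), 'v' forces up->down, move down to (5,0)
Step 12: enter (5,0), '\' deflects down->right, move right to (5,1)
Step 13: enter (5,1), '.' pass, move right to (5,2)
Step 14: enter (5,2), '.' pass, move right to (5,3)
Step 15: enter (5,3), '.' pass, move right to (5,4)
Step 16: enter (5,4), '.' pass, move right to (5,5)
Step 17: enter (5,5), '<' forces right->left, move left to (5,4)
Step 18: at (5,4) dir=left — LOOP DETECTED (seen before)

Answer: loops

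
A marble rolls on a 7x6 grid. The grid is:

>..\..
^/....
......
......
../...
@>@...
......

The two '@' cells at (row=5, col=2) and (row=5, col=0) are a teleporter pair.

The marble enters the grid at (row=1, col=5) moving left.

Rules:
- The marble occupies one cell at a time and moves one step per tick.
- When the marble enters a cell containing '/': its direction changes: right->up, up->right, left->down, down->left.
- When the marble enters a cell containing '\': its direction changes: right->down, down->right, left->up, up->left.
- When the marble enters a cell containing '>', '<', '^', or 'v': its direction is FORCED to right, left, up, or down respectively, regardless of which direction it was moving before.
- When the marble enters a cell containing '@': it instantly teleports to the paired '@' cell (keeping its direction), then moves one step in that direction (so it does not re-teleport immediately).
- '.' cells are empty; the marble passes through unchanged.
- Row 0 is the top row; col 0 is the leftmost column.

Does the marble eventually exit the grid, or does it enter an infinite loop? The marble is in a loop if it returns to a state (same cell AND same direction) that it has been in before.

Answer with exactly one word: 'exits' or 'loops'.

Answer: loops

Derivation:
Step 1: enter (1,5), '.' pass, move left to (1,4)
Step 2: enter (1,4), '.' pass, move left to (1,3)
Step 3: enter (1,3), '.' pass, move left to (1,2)
Step 4: enter (1,2), '.' pass, move left to (1,1)
Step 5: enter (1,1), '/' deflects left->down, move down to (2,1)
Step 6: enter (2,1), '.' pass, move down to (3,1)
Step 7: enter (3,1), '.' pass, move down to (4,1)
Step 8: enter (4,1), '.' pass, move down to (5,1)
Step 9: enter (5,1), '>' forces down->right, move right to (5,2)
Step 10: enter (5,2), '@' teleport (5,2)->(5,0), also enter (5,0), move right to (5,1)
Step 11: enter (5,1), '>' forces right->right, move right to (5,2)
Step 12: at (5,2) dir=right — LOOP DETECTED (seen before)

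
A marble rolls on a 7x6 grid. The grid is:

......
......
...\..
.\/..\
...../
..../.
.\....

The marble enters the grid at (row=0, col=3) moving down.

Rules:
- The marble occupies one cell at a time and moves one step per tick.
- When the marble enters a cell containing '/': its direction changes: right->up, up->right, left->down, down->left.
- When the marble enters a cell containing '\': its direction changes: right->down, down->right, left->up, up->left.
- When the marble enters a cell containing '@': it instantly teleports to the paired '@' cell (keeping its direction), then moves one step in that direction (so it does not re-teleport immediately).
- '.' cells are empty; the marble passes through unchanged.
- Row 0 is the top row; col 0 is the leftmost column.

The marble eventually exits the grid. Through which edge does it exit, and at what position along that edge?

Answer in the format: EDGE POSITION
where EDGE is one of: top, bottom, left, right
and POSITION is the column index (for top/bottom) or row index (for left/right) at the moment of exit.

Answer: right 2

Derivation:
Step 1: enter (0,3), '.' pass, move down to (1,3)
Step 2: enter (1,3), '.' pass, move down to (2,3)
Step 3: enter (2,3), '\' deflects down->right, move right to (2,4)
Step 4: enter (2,4), '.' pass, move right to (2,5)
Step 5: enter (2,5), '.' pass, move right to (2,6)
Step 6: at (2,6) — EXIT via right edge, pos 2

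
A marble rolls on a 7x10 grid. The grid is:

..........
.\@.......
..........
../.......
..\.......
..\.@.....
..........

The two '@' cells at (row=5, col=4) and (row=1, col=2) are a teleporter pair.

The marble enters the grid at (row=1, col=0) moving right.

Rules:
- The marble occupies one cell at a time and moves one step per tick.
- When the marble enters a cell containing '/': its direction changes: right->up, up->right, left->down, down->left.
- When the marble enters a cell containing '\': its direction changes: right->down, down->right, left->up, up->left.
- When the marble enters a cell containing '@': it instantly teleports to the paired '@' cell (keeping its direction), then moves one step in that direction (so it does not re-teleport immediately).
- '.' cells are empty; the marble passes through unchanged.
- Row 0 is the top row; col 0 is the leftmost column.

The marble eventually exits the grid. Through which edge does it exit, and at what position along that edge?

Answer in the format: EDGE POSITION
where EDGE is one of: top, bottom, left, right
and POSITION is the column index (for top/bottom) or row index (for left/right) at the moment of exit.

Answer: bottom 1

Derivation:
Step 1: enter (1,0), '.' pass, move right to (1,1)
Step 2: enter (1,1), '\' deflects right->down, move down to (2,1)
Step 3: enter (2,1), '.' pass, move down to (3,1)
Step 4: enter (3,1), '.' pass, move down to (4,1)
Step 5: enter (4,1), '.' pass, move down to (5,1)
Step 6: enter (5,1), '.' pass, move down to (6,1)
Step 7: enter (6,1), '.' pass, move down to (7,1)
Step 8: at (7,1) — EXIT via bottom edge, pos 1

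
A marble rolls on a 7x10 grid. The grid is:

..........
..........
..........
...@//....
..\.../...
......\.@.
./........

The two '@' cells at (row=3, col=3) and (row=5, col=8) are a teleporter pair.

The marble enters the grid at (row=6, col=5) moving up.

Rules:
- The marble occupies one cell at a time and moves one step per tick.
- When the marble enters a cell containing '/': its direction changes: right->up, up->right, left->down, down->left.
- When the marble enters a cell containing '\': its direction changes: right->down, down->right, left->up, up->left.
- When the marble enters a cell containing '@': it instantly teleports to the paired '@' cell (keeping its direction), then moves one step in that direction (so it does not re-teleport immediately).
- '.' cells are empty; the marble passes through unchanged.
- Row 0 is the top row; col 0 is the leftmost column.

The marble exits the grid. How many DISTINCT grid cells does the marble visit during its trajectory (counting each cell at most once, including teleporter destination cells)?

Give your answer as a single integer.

Step 1: enter (6,5), '.' pass, move up to (5,5)
Step 2: enter (5,5), '.' pass, move up to (4,5)
Step 3: enter (4,5), '.' pass, move up to (3,5)
Step 4: enter (3,5), '/' deflects up->right, move right to (3,6)
Step 5: enter (3,6), '.' pass, move right to (3,7)
Step 6: enter (3,7), '.' pass, move right to (3,8)
Step 7: enter (3,8), '.' pass, move right to (3,9)
Step 8: enter (3,9), '.' pass, move right to (3,10)
Step 9: at (3,10) — EXIT via right edge, pos 3
Distinct cells visited: 8 (path length 8)

Answer: 8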